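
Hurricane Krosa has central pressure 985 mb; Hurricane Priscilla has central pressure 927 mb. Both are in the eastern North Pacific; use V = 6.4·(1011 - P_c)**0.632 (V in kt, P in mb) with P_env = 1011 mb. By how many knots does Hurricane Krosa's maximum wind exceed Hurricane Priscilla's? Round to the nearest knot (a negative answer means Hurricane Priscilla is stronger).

Hurricane Krosa: ΔP = 26; V ≈ 6.4 × 26^0.632 ≈ 50.17 kt.
Hurricane Priscilla: ΔP = 84; V ≈ 6.4 × 84^0.632 ≈ 105.27 kt.
Difference ≈ 50.17 − 105.27 = -55.10 → -55 kt.

-55 kt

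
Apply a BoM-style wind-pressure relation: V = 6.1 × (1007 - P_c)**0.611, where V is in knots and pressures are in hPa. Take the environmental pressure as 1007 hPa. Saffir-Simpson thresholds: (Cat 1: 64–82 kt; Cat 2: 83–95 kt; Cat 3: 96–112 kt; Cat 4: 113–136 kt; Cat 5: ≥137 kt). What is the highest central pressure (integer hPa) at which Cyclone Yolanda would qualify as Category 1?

Category 1 begins at V = 64 kt.
Required ΔP = (64/6.1)^(1/0.611) = 10.492^1.637 ≈ 46.86 hPa.
P_c ≤ 1007 − 46.86 = 960.14, so the highest integer P_c is 960 hPa.

960 hPa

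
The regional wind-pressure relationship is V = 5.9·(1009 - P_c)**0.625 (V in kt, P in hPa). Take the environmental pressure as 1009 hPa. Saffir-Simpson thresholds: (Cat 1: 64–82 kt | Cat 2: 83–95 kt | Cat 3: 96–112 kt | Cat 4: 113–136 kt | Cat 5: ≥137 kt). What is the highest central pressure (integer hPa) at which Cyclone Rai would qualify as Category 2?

940 hPa

Category 2 begins at V = 83 kt.
Required ΔP = (83/5.9)^(1/0.625) = 14.068^1.600 ≈ 68.73 hPa.
P_c ≤ 1009 − 68.73 = 940.27, so the highest integer P_c is 940 hPa.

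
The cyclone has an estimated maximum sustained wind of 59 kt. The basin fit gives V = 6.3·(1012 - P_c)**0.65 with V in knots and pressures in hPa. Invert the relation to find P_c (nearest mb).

ΔP = (V / 6.3)^(1/0.65) = (59/6.3)^1.538.
59/6.3 = 9.365; 9.365^1.538 ≈ 31.23 mb.
P_c = 1012 − 31.23 = 980.77 ≈ 981 mb.

981 mb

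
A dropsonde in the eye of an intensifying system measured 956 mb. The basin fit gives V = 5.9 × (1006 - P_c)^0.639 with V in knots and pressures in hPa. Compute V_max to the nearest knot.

72 kt

ΔP = 1006 − 956 = 50 mb.
50^0.639 ≈ 12.180.
V ≈ 5.9 × 12.180 ≈ 71.9 kt.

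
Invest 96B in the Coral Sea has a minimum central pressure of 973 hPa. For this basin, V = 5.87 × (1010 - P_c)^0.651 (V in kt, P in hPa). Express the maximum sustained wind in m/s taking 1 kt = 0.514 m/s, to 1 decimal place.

31.7 m/s

ΔP = 1010 − 973 = 37 hPa.
V ≈ 5.87 × 37^0.651 = 5.87 × 10.493 ≈ 61.594 kt.
61.594 × 0.514 ≈ 31.66 m/s → 31.7 m/s.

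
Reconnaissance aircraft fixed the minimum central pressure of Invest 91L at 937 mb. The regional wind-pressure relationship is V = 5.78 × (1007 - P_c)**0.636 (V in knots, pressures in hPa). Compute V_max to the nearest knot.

ΔP = 1007 − 937 = 70 mb.
70^0.636 ≈ 14.910.
V ≈ 5.78 × 14.910 ≈ 86.2 kt.

86 kt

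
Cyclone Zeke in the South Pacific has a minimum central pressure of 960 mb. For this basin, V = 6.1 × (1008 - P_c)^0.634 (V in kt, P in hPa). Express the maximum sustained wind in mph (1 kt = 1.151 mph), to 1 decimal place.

ΔP = 1008 − 960 = 48 mb.
V ≈ 6.1 × 48^0.634 = 6.1 × 11.639 ≈ 70.996 kt.
70.996 × 1.151 ≈ 81.72 mph → 81.7 mph.

81.7 mph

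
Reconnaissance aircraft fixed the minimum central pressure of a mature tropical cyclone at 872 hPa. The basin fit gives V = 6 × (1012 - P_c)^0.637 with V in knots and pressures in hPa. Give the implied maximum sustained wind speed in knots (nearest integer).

ΔP = 1012 − 872 = 140 hPa.
140^0.637 ≈ 23.285.
V ≈ 6 × 23.285 ≈ 139.7 kt.

140 kt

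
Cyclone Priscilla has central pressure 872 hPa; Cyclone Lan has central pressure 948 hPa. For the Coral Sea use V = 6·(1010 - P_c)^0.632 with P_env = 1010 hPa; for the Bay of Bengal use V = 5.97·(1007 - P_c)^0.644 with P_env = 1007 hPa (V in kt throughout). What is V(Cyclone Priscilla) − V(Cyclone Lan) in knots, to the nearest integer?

Cyclone Priscilla: ΔP = 138; V ≈ 6 × 138^0.632 ≈ 135.07 kt.
Cyclone Lan: ΔP = 59; V ≈ 5.97 × 59^0.644 ≈ 82.49 kt.
Difference ≈ 135.07 − 82.49 = 52.58 → 53 kt.

53 kt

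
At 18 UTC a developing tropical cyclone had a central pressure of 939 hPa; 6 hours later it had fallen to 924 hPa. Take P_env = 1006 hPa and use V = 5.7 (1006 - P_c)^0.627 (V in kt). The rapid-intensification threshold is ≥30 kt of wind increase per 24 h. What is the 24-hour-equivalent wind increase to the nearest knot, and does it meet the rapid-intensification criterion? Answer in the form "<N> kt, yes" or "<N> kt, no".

V₁: ΔP = 67, V ≈ 5.7 × 67^0.627 ≈ 79.58 kt.
V₂: ΔP = 82, V ≈ 5.7 × 82^0.627 ≈ 90.33 kt.
ΔV over 6 h = 10.75 kt → 24 h equivalent = 10.75 × 24/6 ≈ 43.00 kt.
43 kt ≥ 30 kt ⇒ rapid intensification.

43 kt, yes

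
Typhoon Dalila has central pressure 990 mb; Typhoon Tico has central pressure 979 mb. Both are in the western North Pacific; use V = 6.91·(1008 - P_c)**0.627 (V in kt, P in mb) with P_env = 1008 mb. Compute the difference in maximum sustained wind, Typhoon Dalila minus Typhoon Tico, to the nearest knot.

-15 kt

Typhoon Dalila: ΔP = 18; V ≈ 6.91 × 18^0.627 ≈ 42.32 kt.
Typhoon Tico: ΔP = 29; V ≈ 6.91 × 29^0.627 ≈ 57.07 kt.
Difference ≈ 42.32 − 57.07 = -14.75 → -15 kt.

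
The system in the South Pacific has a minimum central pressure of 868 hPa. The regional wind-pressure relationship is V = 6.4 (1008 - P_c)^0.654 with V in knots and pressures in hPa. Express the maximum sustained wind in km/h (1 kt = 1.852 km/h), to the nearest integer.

300 km/h

ΔP = 1008 − 868 = 140 hPa.
V ≈ 6.4 × 140^0.654 = 6.4 × 25.326 ≈ 162.087 kt.
162.087 × 1.852 ≈ 300.18 km/h → 300 km/h.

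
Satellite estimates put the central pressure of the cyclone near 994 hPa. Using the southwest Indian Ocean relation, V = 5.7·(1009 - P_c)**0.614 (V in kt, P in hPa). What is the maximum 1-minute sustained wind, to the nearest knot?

ΔP = 1009 − 994 = 15 hPa.
15^0.614 ≈ 5.274.
V ≈ 5.7 × 5.274 ≈ 30.1 kt.

30 kt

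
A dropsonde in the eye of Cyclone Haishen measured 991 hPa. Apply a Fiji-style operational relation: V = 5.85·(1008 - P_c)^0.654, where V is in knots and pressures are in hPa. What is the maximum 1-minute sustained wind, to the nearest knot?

ΔP = 1008 − 991 = 17 hPa.
17^0.654 ≈ 6.378.
V ≈ 5.85 × 6.378 ≈ 37.3 kt.

37 kt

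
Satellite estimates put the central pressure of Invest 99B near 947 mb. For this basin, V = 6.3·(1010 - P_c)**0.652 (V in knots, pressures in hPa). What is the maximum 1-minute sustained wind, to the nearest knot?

ΔP = 1010 − 947 = 63 mb.
63^0.652 ≈ 14.899.
V ≈ 6.3 × 14.899 ≈ 93.9 kt.

94 kt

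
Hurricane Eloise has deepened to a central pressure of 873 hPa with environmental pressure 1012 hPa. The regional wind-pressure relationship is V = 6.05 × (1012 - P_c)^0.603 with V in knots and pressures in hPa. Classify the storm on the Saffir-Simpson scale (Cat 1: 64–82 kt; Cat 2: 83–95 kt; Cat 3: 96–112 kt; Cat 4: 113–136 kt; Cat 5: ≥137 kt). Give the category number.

ΔP = 1012 − 873 = 139 hPa.
V ≈ 6.05 × 139^0.603 = 6.05 × 19.60 ≈ 119 kt.
119 kt falls in the Category 4 band.

4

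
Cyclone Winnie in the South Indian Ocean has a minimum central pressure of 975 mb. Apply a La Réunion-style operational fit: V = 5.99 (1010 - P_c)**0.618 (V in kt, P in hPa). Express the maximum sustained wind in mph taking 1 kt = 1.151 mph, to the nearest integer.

62 mph

ΔP = 1010 − 975 = 35 mb.
V ≈ 5.99 × 35^0.618 = 5.99 × 9.000 ≈ 53.909 kt.
53.909 × 1.151 ≈ 62.05 mph → 62 mph.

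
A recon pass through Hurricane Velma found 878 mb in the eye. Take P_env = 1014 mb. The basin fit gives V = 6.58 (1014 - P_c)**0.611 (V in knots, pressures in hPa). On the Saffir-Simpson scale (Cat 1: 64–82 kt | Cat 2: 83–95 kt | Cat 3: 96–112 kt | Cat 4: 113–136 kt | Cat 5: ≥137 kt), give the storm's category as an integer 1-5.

ΔP = 1014 − 878 = 136 mb.
V ≈ 6.58 × 136^0.611 = 6.58 × 20.12 ≈ 132 kt.
132 kt falls in the Category 4 band.

4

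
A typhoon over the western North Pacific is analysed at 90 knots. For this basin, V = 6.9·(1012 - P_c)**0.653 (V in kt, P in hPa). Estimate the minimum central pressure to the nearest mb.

ΔP = (V / 6.9)^(1/0.653) = (90/6.9)^1.531.
90/6.9 = 13.043; 13.043^1.531 ≈ 51.06 mb.
P_c = 1012 − 51.06 = 960.94 ≈ 961 mb.

961 mb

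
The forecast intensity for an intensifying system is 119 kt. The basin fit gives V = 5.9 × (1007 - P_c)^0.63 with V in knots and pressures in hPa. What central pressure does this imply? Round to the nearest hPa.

889 hPa

ΔP = (V / 5.9)^(1/0.63) = (119/5.9)^1.587.
119/5.9 = 20.169; 20.169^1.587 ≈ 117.75 hPa.
P_c = 1007 − 117.75 = 889.25 ≈ 889 hPa.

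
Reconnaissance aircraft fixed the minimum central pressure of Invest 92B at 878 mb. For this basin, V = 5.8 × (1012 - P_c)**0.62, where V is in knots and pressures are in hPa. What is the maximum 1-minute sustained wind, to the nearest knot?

121 kt

ΔP = 1012 − 878 = 134 mb.
134^0.62 ≈ 20.836.
V ≈ 5.8 × 20.836 ≈ 120.8 kt.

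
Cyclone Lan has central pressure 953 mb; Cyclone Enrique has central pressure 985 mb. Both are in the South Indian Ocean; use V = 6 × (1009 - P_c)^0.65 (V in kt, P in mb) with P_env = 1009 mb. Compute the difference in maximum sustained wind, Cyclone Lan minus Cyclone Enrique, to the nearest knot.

35 kt

Cyclone Lan: ΔP = 56; V ≈ 6 × 56^0.65 ≈ 82.12 kt.
Cyclone Enrique: ΔP = 24; V ≈ 6 × 24^0.65 ≈ 47.35 kt.
Difference ≈ 82.12 − 47.35 = 34.77 → 35 kt.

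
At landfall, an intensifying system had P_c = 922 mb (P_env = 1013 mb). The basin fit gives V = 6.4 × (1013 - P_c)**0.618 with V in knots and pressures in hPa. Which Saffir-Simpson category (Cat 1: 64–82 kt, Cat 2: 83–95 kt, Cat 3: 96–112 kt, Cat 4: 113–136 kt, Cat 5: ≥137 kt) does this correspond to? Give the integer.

ΔP = 1013 − 922 = 91 mb.
V ≈ 6.4 × 91^0.618 = 6.4 × 16.24 ≈ 104 kt.
104 kt falls in the Category 3 band.

3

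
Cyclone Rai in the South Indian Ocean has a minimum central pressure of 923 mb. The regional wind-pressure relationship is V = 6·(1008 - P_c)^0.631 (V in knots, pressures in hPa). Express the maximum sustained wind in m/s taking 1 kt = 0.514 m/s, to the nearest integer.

51 m/s

ΔP = 1008 − 923 = 85 mb.
V ≈ 6 × 85^0.631 = 6 × 16.499 ≈ 98.995 kt.
98.995 × 0.514 ≈ 50.88 m/s → 51 m/s.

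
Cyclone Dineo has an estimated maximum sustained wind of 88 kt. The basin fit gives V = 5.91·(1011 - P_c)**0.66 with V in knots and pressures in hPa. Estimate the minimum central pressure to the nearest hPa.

951 hPa

ΔP = (V / 5.91)^(1/0.66) = (88/5.91)^1.515.
88/5.91 = 14.890; 14.890^1.515 ≈ 59.86 hPa.
P_c = 1011 − 59.86 = 951.14 ≈ 951 hPa.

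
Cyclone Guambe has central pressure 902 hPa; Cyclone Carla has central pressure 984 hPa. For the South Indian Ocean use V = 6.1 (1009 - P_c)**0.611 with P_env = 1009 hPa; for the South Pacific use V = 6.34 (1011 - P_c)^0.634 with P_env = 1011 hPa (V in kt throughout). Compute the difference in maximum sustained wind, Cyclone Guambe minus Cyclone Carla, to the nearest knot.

55 kt

Cyclone Guambe: ΔP = 107; V ≈ 6.1 × 107^0.611 ≈ 105.99 kt.
Cyclone Carla: ΔP = 27; V ≈ 6.34 × 27^0.634 ≈ 51.24 kt.
Difference ≈ 105.99 − 51.24 = 54.75 → 55 kt.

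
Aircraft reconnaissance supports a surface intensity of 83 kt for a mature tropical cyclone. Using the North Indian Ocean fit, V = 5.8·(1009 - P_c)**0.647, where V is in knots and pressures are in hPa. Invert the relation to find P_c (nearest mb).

ΔP = (V / 5.8)^(1/0.647) = (83/5.8)^1.546.
83/5.8 = 14.310; 14.310^1.546 ≈ 61.12 mb.
P_c = 1009 − 61.12 = 947.88 ≈ 948 mb.

948 mb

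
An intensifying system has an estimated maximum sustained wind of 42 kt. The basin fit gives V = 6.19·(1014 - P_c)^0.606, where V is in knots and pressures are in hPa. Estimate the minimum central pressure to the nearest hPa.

ΔP = (V / 6.19)^(1/0.606) = (42/6.19)^1.650.
42/6.19 = 6.785; 6.785^1.650 ≈ 23.56 hPa.
P_c = 1014 − 23.56 = 990.44 ≈ 990 hPa.

990 hPa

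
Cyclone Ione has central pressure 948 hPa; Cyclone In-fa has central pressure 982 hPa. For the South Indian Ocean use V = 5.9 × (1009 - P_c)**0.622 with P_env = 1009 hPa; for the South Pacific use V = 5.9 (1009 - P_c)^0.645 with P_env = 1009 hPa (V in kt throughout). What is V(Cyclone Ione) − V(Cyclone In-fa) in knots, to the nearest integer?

Cyclone Ione: ΔP = 61; V ≈ 5.9 × 61^0.622 ≈ 76.09 kt.
Cyclone In-fa: ΔP = 27; V ≈ 5.9 × 27^0.645 ≈ 49.44 kt.
Difference ≈ 76.09 − 49.44 = 26.65 → 27 kt.

27 kt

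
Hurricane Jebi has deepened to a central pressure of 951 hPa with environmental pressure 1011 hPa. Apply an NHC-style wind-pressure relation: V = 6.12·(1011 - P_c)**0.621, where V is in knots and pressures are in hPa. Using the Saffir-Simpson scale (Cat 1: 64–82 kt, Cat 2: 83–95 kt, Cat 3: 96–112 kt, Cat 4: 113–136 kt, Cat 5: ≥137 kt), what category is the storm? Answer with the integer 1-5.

1

ΔP = 1011 − 951 = 60 hPa.
V ≈ 6.12 × 60^0.621 = 6.12 × 12.71 ≈ 78 kt.
78 kt falls in the Category 1 band.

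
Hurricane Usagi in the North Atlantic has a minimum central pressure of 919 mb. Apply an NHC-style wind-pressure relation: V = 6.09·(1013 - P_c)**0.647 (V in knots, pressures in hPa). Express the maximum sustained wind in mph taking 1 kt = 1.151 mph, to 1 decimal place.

132.5 mph

ΔP = 1013 − 919 = 94 mb.
V ≈ 6.09 × 94^0.647 = 6.09 × 18.907 ≈ 115.141 kt.
115.141 × 1.151 ≈ 132.53 mph → 132.5 mph.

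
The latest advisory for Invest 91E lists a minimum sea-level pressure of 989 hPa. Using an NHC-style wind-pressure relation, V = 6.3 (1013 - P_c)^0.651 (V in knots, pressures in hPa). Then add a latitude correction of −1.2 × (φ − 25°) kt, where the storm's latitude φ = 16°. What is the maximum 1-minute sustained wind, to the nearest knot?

ΔP = 1013 − 989 = 24 hPa.
24^0.651 ≈ 7.916.
V ≈ 6.3 × 7.916 ≈ 49.9 kt.
Latitude correction: −1.2 × (16 − 25) = 10.8 kt.
Corrected V ≈ 60.7 kt → 61 kt.

61 kt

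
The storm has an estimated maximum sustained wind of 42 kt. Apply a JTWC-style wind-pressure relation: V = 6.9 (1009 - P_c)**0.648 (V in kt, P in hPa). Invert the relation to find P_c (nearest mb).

ΔP = (V / 6.9)^(1/0.648) = (42/6.9)^1.543.
42/6.9 = 6.087; 6.087^1.543 ≈ 16.24 mb.
P_c = 1009 − 16.24 = 992.76 ≈ 993 mb.

993 mb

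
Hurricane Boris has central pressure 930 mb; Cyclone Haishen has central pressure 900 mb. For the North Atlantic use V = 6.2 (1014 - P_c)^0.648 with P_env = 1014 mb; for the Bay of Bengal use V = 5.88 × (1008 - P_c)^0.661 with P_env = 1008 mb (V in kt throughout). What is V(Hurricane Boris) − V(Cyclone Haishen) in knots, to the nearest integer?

-20 kt

Hurricane Boris: ΔP = 84; V ≈ 6.2 × 84^0.648 ≈ 109.48 kt.
Cyclone Haishen: ΔP = 108; V ≈ 5.88 × 108^0.661 ≈ 129.86 kt.
Difference ≈ 109.48 − 129.86 = -20.38 → -20 kt.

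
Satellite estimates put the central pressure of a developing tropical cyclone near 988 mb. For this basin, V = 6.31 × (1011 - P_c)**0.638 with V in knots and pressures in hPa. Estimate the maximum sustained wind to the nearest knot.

47 kt

ΔP = 1011 − 988 = 23 mb.
23^0.638 ≈ 7.392.
V ≈ 6.31 × 7.392 ≈ 46.6 kt.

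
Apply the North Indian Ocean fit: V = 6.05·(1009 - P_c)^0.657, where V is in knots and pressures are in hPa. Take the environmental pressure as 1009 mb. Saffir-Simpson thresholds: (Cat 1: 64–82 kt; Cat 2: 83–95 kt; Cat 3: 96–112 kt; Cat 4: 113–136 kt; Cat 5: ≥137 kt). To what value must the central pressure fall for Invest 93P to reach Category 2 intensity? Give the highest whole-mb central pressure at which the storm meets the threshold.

Category 2 begins at V = 83 kt.
Required ΔP = (83/6.05)^(1/0.657) = 13.719^1.522 ≈ 53.84 mb.
P_c ≤ 1009 − 53.84 = 955.16, so the highest integer P_c is 955 mb.

955 mb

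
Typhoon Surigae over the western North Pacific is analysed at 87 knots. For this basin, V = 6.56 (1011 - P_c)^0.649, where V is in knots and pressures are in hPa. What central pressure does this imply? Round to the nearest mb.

ΔP = (V / 6.56)^(1/0.649) = (87/6.56)^1.541.
87/6.56 = 13.262; 13.262^1.541 ≈ 53.67 mb.
P_c = 1011 − 53.67 = 957.33 ≈ 957 mb.

957 mb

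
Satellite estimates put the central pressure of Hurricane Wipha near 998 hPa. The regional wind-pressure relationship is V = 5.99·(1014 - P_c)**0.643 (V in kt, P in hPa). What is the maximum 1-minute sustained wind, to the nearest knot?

ΔP = 1014 − 998 = 16 hPa.
16^0.643 ≈ 5.946.
V ≈ 5.99 × 5.946 ≈ 35.6 kt.

36 kt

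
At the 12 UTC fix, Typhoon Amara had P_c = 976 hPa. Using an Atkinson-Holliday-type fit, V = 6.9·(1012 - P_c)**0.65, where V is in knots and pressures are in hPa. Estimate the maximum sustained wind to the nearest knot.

ΔP = 1012 − 976 = 36 hPa.
36^0.65 ≈ 10.271.
V ≈ 6.9 × 10.271 ≈ 70.9 kt.

71 kt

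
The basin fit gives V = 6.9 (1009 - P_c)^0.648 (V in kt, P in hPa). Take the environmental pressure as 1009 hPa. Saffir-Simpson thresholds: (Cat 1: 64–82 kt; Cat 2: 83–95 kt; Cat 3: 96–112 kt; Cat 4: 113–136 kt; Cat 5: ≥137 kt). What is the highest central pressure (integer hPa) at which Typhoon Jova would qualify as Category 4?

Category 4 begins at V = 113 kt.
Required ΔP = (113/6.9)^(1/0.648) = 16.377^1.543 ≈ 74.78 hPa.
P_c ≤ 1009 − 74.78 = 934.22, so the highest integer P_c is 934 hPa.

934 hPa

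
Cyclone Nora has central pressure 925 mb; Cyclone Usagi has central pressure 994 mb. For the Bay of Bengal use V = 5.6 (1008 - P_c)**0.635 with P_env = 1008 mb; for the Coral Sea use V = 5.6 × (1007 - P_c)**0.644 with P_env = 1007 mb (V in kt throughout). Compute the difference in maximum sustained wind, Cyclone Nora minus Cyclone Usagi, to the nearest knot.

63 kt

Cyclone Nora: ΔP = 83; V ≈ 5.6 × 83^0.635 ≈ 92.64 kt.
Cyclone Usagi: ΔP = 13; V ≈ 5.6 × 13^0.644 ≈ 29.21 kt.
Difference ≈ 92.64 − 29.21 = 63.43 → 63 kt.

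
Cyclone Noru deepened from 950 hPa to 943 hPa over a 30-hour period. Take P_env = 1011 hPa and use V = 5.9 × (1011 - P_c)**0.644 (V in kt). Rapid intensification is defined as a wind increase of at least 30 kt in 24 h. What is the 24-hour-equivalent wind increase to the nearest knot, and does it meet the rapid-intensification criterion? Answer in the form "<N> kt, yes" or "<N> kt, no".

5 kt, no

V₁: ΔP = 61, V ≈ 5.9 × 61^0.644 ≈ 83.29 kt.
V₂: ΔP = 68, V ≈ 5.9 × 68^0.644 ≈ 89.33 kt.
ΔV over 30 h = 6.04 kt → 24 h equivalent = 6.04 × 24/30 ≈ 4.83 kt.
5 kt < 30 kt ⇒ not rapid intensification.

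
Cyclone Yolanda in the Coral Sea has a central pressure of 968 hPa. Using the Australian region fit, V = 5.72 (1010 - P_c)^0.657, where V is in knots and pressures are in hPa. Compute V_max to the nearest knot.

67 kt

ΔP = 1010 − 968 = 42 hPa.
42^0.657 ≈ 11.654.
V ≈ 5.72 × 11.654 ≈ 66.7 kt.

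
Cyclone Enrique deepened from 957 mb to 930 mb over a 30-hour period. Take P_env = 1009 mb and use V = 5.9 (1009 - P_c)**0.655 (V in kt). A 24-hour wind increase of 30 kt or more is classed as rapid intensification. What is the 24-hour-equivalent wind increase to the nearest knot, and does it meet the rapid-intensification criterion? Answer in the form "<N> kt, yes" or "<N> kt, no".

20 kt, no

V₁: ΔP = 52, V ≈ 5.9 × 52^0.655 ≈ 78.49 kt.
V₂: ΔP = 79, V ≈ 5.9 × 79^0.655 ≈ 103.23 kt.
ΔV over 30 h = 24.74 kt → 24 h equivalent = 24.74 × 24/30 ≈ 19.79 kt.
20 kt < 30 kt ⇒ not rapid intensification.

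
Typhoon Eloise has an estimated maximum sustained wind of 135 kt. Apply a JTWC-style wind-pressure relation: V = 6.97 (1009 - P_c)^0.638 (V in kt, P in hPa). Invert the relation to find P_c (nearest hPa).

ΔP = (V / 6.97)^(1/0.638) = (135/6.97)^1.567.
135/6.97 = 19.369; 19.369^1.567 ≈ 104.09 hPa.
P_c = 1009 − 104.09 = 904.91 ≈ 905 hPa.

905 hPa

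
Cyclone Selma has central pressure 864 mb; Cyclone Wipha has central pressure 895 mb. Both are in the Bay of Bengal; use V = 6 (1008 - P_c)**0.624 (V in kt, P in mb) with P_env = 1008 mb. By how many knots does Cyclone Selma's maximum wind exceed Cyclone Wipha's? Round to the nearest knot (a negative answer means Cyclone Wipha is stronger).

19 kt

Cyclone Selma: ΔP = 144; V ≈ 6 × 144^0.624 ≈ 133.34 kt.
Cyclone Wipha: ΔP = 113; V ≈ 6 × 113^0.624 ≈ 114.62 kt.
Difference ≈ 133.34 − 114.62 = 18.72 → 19 kt.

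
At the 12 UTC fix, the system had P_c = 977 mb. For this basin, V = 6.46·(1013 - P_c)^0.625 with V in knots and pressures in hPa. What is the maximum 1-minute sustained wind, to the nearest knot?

ΔP = 1013 − 977 = 36 mb.
36^0.625 ≈ 9.391.
V ≈ 6.46 × 9.391 ≈ 60.7 kt.

61 kt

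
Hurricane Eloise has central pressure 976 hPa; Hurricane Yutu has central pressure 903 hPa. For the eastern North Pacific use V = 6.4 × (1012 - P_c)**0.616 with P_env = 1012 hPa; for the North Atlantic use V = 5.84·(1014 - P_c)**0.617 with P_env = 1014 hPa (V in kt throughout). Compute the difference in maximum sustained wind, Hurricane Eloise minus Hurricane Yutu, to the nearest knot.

Hurricane Eloise: ΔP = 36; V ≈ 6.4 × 36^0.616 ≈ 58.19 kt.
Hurricane Yutu: ΔP = 111; V ≈ 5.84 × 111^0.617 ≈ 106.75 kt.
Difference ≈ 58.19 − 106.75 = -48.56 → -49 kt.

-49 kt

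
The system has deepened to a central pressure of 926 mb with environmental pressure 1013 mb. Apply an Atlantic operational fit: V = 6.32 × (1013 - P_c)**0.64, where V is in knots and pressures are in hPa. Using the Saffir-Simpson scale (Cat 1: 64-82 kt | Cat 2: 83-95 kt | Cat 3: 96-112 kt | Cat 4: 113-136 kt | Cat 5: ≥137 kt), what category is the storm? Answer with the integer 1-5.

3

ΔP = 1013 − 926 = 87 mb.
V ≈ 6.32 × 87^0.64 = 6.32 × 17.43 ≈ 110 kt.
110 kt falls in the Category 3 band.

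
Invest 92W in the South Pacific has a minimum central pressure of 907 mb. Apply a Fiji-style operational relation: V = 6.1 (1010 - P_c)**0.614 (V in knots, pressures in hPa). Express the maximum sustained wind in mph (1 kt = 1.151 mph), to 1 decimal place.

ΔP = 1010 − 907 = 103 mb.
V ≈ 6.1 × 103^0.614 = 6.1 × 17.214 ≈ 105.005 kt.
105.005 × 1.151 ≈ 120.86 mph → 120.9 mph.

120.9 mph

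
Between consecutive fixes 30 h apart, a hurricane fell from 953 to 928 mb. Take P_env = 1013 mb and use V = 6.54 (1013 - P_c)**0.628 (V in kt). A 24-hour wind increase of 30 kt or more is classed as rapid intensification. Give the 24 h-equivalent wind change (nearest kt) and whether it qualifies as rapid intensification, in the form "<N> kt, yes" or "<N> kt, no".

17 kt, no

V₁: ΔP = 60, V ≈ 6.54 × 60^0.628 ≈ 85.56 kt.
V₂: ΔP = 85, V ≈ 6.54 × 85^0.628 ≈ 106.48 kt.
ΔV over 30 h = 20.92 kt → 24 h equivalent = 20.92 × 24/30 ≈ 16.74 kt.
17 kt < 30 kt ⇒ not rapid intensification.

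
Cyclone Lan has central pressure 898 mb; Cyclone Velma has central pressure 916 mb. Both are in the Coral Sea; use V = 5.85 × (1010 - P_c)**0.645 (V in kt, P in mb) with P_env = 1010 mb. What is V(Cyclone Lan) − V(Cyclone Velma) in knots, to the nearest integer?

13 kt

Cyclone Lan: ΔP = 112; V ≈ 5.85 × 112^0.645 ≈ 122.72 kt.
Cyclone Velma: ΔP = 94; V ≈ 5.85 × 94^0.645 ≈ 109.60 kt.
Difference ≈ 122.72 − 109.60 = 13.12 → 13 kt.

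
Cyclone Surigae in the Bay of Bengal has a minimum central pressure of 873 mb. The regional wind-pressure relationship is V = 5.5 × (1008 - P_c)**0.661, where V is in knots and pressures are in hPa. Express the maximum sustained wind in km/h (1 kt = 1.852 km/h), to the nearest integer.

261 km/h

ΔP = 1008 − 873 = 135 mb.
V ≈ 5.5 × 135^0.661 = 5.5 × 25.595 ≈ 140.771 kt.
140.771 × 1.852 ≈ 260.71 km/h → 261 km/h.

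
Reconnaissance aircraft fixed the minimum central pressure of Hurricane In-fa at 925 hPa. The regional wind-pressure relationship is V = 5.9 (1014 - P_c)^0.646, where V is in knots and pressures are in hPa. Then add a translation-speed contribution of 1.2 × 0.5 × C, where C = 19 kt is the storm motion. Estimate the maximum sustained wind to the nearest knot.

119 kt

ΔP = 1014 − 925 = 89 hPa.
89^0.646 ≈ 18.168.
V ≈ 5.9 × 18.168 ≈ 107.2 kt.
Translation term: 1.2 × 0.5 × 19 = 11.4 kt.
Corrected V ≈ 118.6 kt → 119 kt.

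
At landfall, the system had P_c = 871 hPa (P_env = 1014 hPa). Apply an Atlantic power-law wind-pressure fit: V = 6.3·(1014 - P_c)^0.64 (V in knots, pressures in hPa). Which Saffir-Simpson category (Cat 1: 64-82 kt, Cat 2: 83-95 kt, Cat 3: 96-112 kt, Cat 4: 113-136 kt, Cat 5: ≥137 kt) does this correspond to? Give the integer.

5

ΔP = 1014 − 871 = 143 hPa.
V ≈ 6.3 × 143^0.64 = 6.3 × 23.96 ≈ 151 kt.
151 kt falls in the Category 5 band.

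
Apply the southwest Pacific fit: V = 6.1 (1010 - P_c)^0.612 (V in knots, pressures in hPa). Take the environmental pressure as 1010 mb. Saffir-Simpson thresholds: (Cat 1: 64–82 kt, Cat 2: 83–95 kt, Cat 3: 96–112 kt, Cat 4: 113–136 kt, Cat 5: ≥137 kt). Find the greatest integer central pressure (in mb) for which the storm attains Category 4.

Category 4 begins at V = 113 kt.
Required ΔP = (113/6.1)^(1/0.612) = 18.525^1.634 ≈ 117.89 mb.
P_c ≤ 1010 − 117.89 = 892.11, so the highest integer P_c is 892 mb.

892 mb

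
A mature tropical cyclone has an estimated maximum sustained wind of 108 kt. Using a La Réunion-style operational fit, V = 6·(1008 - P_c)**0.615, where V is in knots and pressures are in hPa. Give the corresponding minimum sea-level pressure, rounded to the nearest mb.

898 mb

ΔP = (V / 6)^(1/0.615) = (108/6)^1.626.
108/6 = 18.000; 18.000^1.626 ≈ 109.92 mb.
P_c = 1008 − 109.92 = 898.08 ≈ 898 mb.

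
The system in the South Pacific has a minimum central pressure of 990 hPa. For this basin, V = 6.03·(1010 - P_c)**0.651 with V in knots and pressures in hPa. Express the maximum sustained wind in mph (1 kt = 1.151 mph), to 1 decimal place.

48.8 mph

ΔP = 1010 − 990 = 20 hPa.
V ≈ 6.03 × 20^0.651 = 6.03 × 7.030 ≈ 42.392 kt.
42.392 × 1.151 ≈ 48.79 mph → 48.8 mph.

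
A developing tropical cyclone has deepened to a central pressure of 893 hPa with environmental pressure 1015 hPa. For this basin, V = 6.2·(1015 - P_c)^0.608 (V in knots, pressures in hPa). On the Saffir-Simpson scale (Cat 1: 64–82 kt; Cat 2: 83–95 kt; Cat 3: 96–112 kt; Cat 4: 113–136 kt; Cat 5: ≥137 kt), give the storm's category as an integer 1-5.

4

ΔP = 1015 − 893 = 122 hPa.
V ≈ 6.2 × 122^0.608 = 6.2 × 18.56 ≈ 115 kt.
115 kt falls in the Category 4 band.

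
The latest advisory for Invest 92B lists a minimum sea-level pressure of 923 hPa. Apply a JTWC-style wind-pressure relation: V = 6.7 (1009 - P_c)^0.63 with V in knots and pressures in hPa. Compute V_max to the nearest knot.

111 kt

ΔP = 1009 − 923 = 86 hPa.
86^0.63 ≈ 16.548.
V ≈ 6.7 × 16.548 ≈ 110.9 kt.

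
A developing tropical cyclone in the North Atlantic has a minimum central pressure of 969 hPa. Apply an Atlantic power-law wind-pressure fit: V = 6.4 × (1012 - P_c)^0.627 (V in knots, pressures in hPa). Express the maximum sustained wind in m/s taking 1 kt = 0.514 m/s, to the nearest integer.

35 m/s

ΔP = 1012 − 969 = 43 hPa.
V ≈ 6.4 × 43^0.627 = 6.4 × 10.573 ≈ 67.665 kt.
67.665 × 0.514 ≈ 34.78 m/s → 35 m/s.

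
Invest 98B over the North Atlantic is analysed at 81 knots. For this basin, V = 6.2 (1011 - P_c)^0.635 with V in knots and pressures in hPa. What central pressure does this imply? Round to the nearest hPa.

954 hPa

ΔP = (V / 6.2)^(1/0.635) = (81/6.2)^1.575.
81/6.2 = 13.065; 13.065^1.575 ≈ 57.23 hPa.
P_c = 1011 − 57.23 = 953.77 ≈ 954 hPa.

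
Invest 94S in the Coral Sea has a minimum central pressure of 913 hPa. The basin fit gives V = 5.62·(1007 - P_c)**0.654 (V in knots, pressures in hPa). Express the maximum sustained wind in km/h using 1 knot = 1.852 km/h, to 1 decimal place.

ΔP = 1007 − 913 = 94 hPa.
V ≈ 5.62 × 94^0.654 = 5.62 × 19.518 ≈ 109.689 kt.
109.689 × 1.852 ≈ 203.14 km/h → 203.1 km/h.

203.1 km/h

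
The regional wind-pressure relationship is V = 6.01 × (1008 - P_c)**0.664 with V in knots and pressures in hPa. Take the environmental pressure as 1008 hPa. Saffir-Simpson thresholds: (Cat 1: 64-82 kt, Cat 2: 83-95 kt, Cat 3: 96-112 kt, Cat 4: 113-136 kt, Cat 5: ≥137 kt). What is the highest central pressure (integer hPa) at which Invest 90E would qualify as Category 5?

897 hPa

Category 5 begins at V = 137 kt.
Required ΔP = (137/6.01)^(1/0.664) = 22.795^1.506 ≈ 110.90 hPa.
P_c ≤ 1008 − 110.90 = 897.10, so the highest integer P_c is 897 hPa.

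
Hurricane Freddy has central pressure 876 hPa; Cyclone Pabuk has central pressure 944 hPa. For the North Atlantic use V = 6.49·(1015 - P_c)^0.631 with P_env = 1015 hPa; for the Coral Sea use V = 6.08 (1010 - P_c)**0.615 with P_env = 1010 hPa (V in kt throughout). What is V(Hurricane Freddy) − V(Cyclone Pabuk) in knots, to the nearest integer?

66 kt

Hurricane Freddy: ΔP = 139; V ≈ 6.49 × 139^0.631 ≈ 146.05 kt.
Cyclone Pabuk: ΔP = 66; V ≈ 6.08 × 66^0.615 ≈ 79.97 kt.
Difference ≈ 146.05 − 79.97 = 66.08 → 66 kt.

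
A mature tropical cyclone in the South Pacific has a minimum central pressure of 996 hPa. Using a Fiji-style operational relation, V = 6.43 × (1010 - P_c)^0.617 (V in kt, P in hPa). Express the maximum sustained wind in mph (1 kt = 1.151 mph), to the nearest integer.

ΔP = 1010 − 996 = 14 hPa.
V ≈ 6.43 × 14^0.617 = 6.43 × 5.095 ≈ 32.762 kt.
32.762 × 1.151 ≈ 37.71 mph → 38 mph.

38 mph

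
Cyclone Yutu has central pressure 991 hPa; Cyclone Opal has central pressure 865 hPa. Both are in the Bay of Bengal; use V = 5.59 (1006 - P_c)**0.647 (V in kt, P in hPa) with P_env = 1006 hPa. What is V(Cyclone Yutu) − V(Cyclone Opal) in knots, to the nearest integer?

Cyclone Yutu: ΔP = 15; V ≈ 5.59 × 15^0.647 ≈ 32.24 kt.
Cyclone Opal: ΔP = 141; V ≈ 5.59 × 141^0.647 ≈ 137.39 kt.
Difference ≈ 32.24 − 137.39 = -105.15 → -105 kt.

-105 kt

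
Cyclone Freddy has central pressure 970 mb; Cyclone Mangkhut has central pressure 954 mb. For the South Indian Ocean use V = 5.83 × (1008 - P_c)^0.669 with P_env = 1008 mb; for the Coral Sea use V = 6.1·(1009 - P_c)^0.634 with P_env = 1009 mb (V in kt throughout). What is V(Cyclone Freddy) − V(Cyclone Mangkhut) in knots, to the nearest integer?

Cyclone Freddy: ΔP = 38; V ≈ 5.83 × 38^0.669 ≈ 66.46 kt.
Cyclone Mangkhut: ΔP = 55; V ≈ 6.1 × 55^0.634 ≈ 77.40 kt.
Difference ≈ 66.46 − 77.40 = -10.94 → -11 kt.

-11 kt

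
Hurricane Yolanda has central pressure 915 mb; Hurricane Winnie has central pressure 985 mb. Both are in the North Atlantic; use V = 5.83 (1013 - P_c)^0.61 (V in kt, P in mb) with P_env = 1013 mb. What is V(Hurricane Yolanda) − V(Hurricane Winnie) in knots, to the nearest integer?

Hurricane Yolanda: ΔP = 98; V ≈ 5.83 × 98^0.61 ≈ 95.57 kt.
Hurricane Winnie: ΔP = 28; V ≈ 5.83 × 28^0.61 ≈ 44.51 kt.
Difference ≈ 95.57 − 44.51 = 51.06 → 51 kt.

51 kt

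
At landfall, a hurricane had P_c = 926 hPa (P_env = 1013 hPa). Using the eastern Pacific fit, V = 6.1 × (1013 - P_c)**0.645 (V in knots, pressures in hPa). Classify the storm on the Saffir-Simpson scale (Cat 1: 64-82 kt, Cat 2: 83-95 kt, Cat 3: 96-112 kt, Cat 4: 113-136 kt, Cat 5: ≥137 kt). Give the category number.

ΔP = 1013 − 926 = 87 hPa.
V ≈ 6.1 × 87^0.645 = 6.1 × 17.82 ≈ 109 kt.
109 kt falls in the Category 3 band.

3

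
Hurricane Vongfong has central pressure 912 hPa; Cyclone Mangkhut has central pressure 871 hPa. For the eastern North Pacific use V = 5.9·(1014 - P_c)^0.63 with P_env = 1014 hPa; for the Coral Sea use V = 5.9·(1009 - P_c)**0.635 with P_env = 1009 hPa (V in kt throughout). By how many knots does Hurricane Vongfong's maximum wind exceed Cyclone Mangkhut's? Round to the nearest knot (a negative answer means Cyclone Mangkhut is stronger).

-26 kt

Hurricane Vongfong: ΔP = 102; V ≈ 5.9 × 102^0.63 ≈ 108.71 kt.
Cyclone Mangkhut: ΔP = 138; V ≈ 5.9 × 138^0.635 ≈ 134.80 kt.
Difference ≈ 108.71 − 134.80 = -26.09 → -26 kt.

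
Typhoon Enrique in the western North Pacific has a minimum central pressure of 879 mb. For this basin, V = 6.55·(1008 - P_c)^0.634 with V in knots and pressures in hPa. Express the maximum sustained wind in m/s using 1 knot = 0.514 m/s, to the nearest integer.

73 m/s

ΔP = 1008 − 879 = 129 mb.
V ≈ 6.55 × 129^0.634 = 6.55 × 21.783 ≈ 142.677 kt.
142.677 × 0.514 ≈ 73.34 m/s → 73 m/s.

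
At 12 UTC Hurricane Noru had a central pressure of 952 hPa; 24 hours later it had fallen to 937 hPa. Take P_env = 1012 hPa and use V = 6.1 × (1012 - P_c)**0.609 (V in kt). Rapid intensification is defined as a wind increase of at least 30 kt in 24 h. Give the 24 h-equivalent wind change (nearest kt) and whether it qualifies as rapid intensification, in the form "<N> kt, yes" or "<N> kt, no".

V₁: ΔP = 60, V ≈ 6.1 × 60^0.609 ≈ 73.83 kt.
V₂: ΔP = 75, V ≈ 6.1 × 75^0.609 ≈ 84.58 kt.
ΔV over 24 h = 10.75 kt → 24 h equivalent = 10.75 × 24/24 ≈ 10.75 kt.
11 kt < 30 kt ⇒ not rapid intensification.

11 kt, no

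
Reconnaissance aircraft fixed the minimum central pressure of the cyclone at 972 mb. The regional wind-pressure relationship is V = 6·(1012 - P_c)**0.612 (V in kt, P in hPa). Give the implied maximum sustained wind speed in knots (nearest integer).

ΔP = 1012 − 972 = 40 mb.
40^0.612 ≈ 9.560.
V ≈ 6 × 9.560 ≈ 57.4 kt.

57 kt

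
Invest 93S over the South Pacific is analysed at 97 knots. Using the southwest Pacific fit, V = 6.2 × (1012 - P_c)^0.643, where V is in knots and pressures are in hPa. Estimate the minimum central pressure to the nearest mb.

940 mb

ΔP = (V / 6.2)^(1/0.643) = (97/6.2)^1.555.
97/6.2 = 15.645; 15.645^1.555 ≈ 72.03 mb.
P_c = 1012 − 72.03 = 939.97 ≈ 940 mb.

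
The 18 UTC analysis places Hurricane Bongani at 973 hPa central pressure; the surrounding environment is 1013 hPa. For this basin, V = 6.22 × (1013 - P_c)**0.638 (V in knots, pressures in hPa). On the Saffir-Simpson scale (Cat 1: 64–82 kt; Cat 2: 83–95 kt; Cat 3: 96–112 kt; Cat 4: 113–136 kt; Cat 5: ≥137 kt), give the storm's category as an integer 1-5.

1

ΔP = 1013 − 973 = 40 hPa.
V ≈ 6.22 × 40^0.638 = 6.22 × 10.52 ≈ 65 kt.
65 kt falls in the Category 1 band.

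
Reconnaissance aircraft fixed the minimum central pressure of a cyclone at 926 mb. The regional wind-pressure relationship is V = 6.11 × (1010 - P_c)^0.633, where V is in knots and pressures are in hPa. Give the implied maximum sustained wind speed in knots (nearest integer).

101 kt

ΔP = 1010 − 926 = 84 mb.
84^0.633 ≈ 16.522.
V ≈ 6.11 × 16.522 ≈ 101.0 kt.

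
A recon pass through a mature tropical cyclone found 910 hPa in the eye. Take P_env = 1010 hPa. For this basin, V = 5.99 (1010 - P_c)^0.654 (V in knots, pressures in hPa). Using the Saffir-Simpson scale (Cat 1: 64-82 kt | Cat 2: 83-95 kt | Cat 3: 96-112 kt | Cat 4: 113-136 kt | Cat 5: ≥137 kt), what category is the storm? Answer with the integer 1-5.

ΔP = 1010 − 910 = 100 hPa.
V ≈ 5.99 × 100^0.654 = 5.99 × 20.32 ≈ 122 kt.
122 kt falls in the Category 4 band.

4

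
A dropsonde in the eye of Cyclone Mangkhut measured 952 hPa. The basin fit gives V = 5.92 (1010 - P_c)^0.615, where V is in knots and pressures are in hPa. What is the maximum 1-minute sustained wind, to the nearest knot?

72 kt

ΔP = 1010 − 952 = 58 hPa.
58^0.615 ≈ 12.148.
V ≈ 5.92 × 12.148 ≈ 71.9 kt.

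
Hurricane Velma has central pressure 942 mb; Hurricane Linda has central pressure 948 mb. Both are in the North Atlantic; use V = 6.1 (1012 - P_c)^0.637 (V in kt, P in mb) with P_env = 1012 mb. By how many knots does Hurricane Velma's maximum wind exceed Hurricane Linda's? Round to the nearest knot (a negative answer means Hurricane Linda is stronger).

Hurricane Velma: ΔP = 70; V ≈ 6.1 × 70^0.637 ≈ 91.34 kt.
Hurricane Linda: ΔP = 64; V ≈ 6.1 × 64^0.637 ≈ 86.27 kt.
Difference ≈ 91.34 − 86.27 = 5.07 → 5 kt.

5 kt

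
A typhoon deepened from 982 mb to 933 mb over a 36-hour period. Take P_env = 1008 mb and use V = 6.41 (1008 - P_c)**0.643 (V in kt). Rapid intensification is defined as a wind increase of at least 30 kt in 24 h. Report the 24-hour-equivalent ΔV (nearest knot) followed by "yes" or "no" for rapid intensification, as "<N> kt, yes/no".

34 kt, yes

V₁: ΔP = 26, V ≈ 6.41 × 26^0.643 ≈ 52.08 kt.
V₂: ΔP = 75, V ≈ 6.41 × 75^0.643 ≈ 102.93 kt.
ΔV over 36 h = 50.85 kt → 24 h equivalent = 50.85 × 24/36 ≈ 33.90 kt.
34 kt ≥ 30 kt ⇒ rapid intensification.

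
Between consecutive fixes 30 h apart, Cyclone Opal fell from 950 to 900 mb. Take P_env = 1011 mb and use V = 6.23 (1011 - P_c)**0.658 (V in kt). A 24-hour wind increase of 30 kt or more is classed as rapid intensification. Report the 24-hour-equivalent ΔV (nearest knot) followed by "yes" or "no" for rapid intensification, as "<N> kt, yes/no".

36 kt, yes

V₁: ΔP = 61, V ≈ 6.23 × 61^0.658 ≈ 93.16 kt.
V₂: ΔP = 111, V ≈ 6.23 × 111^0.658 ≈ 138.14 kt.
ΔV over 30 h = 44.98 kt → 24 h equivalent = 44.98 × 24/30 ≈ 35.98 kt.
36 kt ≥ 30 kt ⇒ rapid intensification.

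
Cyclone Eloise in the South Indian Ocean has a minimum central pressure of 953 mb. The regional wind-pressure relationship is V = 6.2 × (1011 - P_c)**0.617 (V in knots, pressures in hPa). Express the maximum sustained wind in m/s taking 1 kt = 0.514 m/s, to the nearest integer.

39 m/s

ΔP = 1011 − 953 = 58 mb.
V ≈ 6.2 × 58^0.617 = 6.2 × 12.247 ≈ 75.932 kt.
75.932 × 0.514 ≈ 39.03 m/s → 39 m/s.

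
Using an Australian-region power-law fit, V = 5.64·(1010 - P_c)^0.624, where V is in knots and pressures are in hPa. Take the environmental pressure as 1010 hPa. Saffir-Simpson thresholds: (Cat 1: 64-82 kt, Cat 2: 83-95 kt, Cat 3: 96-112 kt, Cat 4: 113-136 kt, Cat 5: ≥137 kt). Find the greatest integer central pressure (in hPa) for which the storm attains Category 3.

Category 3 begins at V = 96 kt.
Required ΔP = (96/5.64)^(1/0.624) = 17.021^1.603 ≈ 93.92 hPa.
P_c ≤ 1010 − 93.92 = 916.08, so the highest integer P_c is 916 hPa.

916 hPa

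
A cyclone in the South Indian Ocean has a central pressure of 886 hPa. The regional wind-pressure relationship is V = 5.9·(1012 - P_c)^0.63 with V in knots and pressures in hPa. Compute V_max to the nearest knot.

ΔP = 1012 − 886 = 126 hPa.
126^0.63 ≈ 21.049.
V ≈ 5.9 × 21.049 ≈ 124.2 kt.

124 kt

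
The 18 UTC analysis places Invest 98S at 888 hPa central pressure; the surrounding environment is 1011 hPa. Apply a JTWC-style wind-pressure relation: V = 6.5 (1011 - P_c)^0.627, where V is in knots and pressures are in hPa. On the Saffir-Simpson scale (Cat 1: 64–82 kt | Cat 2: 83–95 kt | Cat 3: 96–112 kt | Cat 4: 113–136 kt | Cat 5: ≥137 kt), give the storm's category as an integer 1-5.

4

ΔP = 1011 − 888 = 123 hPa.
V ≈ 6.5 × 123^0.627 = 6.5 × 20.43 ≈ 133 kt.
133 kt falls in the Category 4 band.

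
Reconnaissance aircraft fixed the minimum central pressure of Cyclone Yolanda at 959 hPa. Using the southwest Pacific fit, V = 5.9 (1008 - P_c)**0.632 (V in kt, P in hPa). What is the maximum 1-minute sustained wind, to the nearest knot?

ΔP = 1008 − 959 = 49 hPa.
49^0.632 ≈ 11.700.
V ≈ 5.9 × 11.700 ≈ 69.0 kt.

69 kt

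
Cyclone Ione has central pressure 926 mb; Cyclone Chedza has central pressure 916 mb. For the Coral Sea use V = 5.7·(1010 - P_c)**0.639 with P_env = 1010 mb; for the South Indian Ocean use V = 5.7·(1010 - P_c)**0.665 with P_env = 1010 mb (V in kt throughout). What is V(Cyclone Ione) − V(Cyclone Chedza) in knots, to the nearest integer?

-20 kt

Cyclone Ione: ΔP = 84; V ≈ 5.7 × 84^0.639 ≈ 96.71 kt.
Cyclone Chedza: ΔP = 94; V ≈ 5.7 × 94^0.665 ≈ 116.95 kt.
Difference ≈ 96.71 − 116.95 = -20.24 → -20 kt.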